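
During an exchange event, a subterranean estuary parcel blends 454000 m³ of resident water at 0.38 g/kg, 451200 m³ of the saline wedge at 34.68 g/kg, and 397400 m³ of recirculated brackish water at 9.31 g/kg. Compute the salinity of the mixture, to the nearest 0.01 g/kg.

By conservation of dissolved salt,
salt = 454,000×0.38 + 451,200×34.68 + 397,400×9.31 = 172,520 + 15,647,616 + 3,699,794 = 19,519,930
volume = 454,000 + 451,200 + 397,400 = 1,302,600 m³
S = 19,519,930 / 1,302,600 = 14.9854 g/kg

14.99 g/kg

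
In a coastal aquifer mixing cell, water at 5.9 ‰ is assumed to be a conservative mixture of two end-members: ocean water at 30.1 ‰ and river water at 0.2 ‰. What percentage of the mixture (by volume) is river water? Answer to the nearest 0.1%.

80.9%

Let f be the freshwater fraction. Salt balance per unit volume:
f×0.2 + (1−f)×30.1 = 5.9
f = (30.1 − 5.9) / (30.1 − 0.2) = 24.2/29.9 = 0.8094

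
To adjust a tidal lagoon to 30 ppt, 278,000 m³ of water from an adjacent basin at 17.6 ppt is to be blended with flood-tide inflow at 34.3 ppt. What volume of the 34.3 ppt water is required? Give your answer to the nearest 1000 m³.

802000 m³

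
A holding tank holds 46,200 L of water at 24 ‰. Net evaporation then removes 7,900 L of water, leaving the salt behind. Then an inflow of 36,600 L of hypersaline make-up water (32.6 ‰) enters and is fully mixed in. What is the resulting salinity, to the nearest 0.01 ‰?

30.73 ‰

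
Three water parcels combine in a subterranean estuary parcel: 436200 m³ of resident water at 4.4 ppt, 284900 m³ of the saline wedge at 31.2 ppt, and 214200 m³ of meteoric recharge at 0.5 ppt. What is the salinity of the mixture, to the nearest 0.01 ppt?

Weighted by volume,
salt = 436,200×4.4 + 284,900×31.2 + 214,200×0.5 = 1,919,280 + 8,888,880 + 107,100 = 10,915,260
volume = 436,200 + 284,900 + 214,200 = 935,300 m³
S = 10,915,260 / 935,300 = 11.6703 ppt

11.67 ppt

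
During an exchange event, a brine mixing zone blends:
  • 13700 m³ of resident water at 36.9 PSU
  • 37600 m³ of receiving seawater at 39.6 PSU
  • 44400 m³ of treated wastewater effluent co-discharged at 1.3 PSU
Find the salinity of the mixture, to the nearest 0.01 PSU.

21.44 PSU

Total salt / total volume:
salt = 13,700×36.9 + 37,600×39.6 + 44,400×1.3 = 505,530 + 1,488,960 + 57,720 = 2,052,210
volume = 13,700 + 37,600 + 44,400 = 95,700 m³
S = 2,052,210 / 95,700 = 21.4442 PSU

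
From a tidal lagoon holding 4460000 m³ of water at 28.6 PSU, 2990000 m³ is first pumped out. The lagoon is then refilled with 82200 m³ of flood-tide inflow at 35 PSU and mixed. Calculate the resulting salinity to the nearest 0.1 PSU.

28.9 PSU

Remaining after removal: 1,470,000 m³ at 28.6 PSU (salt = 42,042,000)
After addition: salt = 42,042,000 + 82,200×35 = 44,919,000; volume = 1,552,200 m³
S = 44,919,000 / 1,552,200 = 28.9389 PSU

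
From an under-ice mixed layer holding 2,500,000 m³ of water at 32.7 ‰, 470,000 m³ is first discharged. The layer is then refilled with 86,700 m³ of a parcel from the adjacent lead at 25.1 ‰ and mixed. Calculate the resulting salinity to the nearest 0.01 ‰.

32.39 ‰

Remaining after removal: 2,030,000 m³ at 32.7 ‰ (salt = 66,381,000)
After addition: salt = 66,381,000 + 86,700×25.1 = 68,557,170; volume = 2,116,700 m³
S = 68,557,170 / 2,116,700 = 32.3887 ‰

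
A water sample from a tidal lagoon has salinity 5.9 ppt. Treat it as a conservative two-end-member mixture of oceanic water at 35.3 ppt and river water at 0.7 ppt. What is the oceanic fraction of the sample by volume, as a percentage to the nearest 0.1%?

Let g be the oceanic fraction. Salt balance per unit volume:
g×35.3 + (1−g)×0.7 = 5.9
g = (5.9 − 0.7) / (35.3 − 0.7) = 5.2/34.6 = 0.1503

15.0%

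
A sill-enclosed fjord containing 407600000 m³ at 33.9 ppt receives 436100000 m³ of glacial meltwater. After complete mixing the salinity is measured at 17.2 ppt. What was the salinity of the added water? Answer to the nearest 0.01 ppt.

1.59 ppt

Salt balance: 407,600,000×33.9 + 436,100,000×S = 843,700,000×17.2
13,817,640,000 + 436,100,000·S = 14,511,640,000
S = (14,511,640,000 − 13,817,640,000) / 436,100,000 = 1.5914 ppt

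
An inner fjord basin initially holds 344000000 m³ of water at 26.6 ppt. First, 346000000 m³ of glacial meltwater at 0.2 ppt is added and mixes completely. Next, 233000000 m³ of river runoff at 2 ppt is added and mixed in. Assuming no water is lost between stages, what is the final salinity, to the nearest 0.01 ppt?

By conservation of dissolved salt,
Initial salt = 344,000,000×26.6 = 9,150,400,000
After stage 1: salt = 9,150,400,000 + 346,000,000×0.2 = 9,219,600,000; volume = 690,000,000 m³; S = 13.362 ppt
After stage 2: salt = 9,219,600,000 + 233,000,000×2 = 9,685,600,000; volume = 923,000,000 m³
S = 9,685,600,000 / 923,000,000 = 10.4936 ppt

10.49 ppt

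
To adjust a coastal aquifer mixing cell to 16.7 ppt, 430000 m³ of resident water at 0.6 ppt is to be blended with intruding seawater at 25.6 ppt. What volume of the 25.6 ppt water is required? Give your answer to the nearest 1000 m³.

778000 m³

Salt balance: 430,000×0.6 + V×25.6 = (430,000+V)×16.7
258,000 + 25.6V = 7,181,000 + 16.7V
6,923,000 = 8.9V
V = 777,865.17 m³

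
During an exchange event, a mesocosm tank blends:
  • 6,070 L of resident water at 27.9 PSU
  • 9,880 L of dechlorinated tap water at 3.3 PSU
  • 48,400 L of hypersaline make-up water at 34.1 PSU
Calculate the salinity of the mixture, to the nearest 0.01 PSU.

28.79 PSU

Weighted by volume,
salt = 6,070×27.9 + 9,880×3.3 + 48,400×34.1 = 169,353 + 32,604 + 1,650,440 = 1,852,397
volume = 6,070 + 9,880 + 48,400 = 64,350 L
S = 1,852,397 / 64,350 = 28.7863 PSU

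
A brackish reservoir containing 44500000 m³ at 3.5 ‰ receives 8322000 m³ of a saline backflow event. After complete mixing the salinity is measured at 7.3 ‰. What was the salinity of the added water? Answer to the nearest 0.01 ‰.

Salt balance: 44,500,000×3.5 + 8,322,000×S = 52,822,000×7.3
155,750,000 + 8,322,000·S = 385,600,600
S = (385,600,600 − 155,750,000) / 8,322,000 = 27.6196 ‰

27.62 ‰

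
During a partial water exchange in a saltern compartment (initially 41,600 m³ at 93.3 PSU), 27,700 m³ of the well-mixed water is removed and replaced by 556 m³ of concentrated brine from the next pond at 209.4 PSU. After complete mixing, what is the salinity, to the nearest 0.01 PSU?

Remaining after removal: 13,900 m³ at 93.3 PSU (salt = 1,296,870)
After addition: salt = 1,296,870 + 556×209.4 = 1,413,296.4; volume = 14,456 m³
S = 1,413,296.4 / 14,456 = 97.7654 PSU

97.77 PSU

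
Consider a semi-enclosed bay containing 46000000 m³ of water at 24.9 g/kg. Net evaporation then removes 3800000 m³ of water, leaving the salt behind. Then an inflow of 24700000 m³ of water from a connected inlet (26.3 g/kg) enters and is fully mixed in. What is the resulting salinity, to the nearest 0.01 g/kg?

After evaporation: salt = 46,000,000×24.9 = 1,145,400,000; volume = 46,000,000 − 3,800,000 = 42,200,000 m³
After mixing: salt = 1,145,400,000 + 24,700,000×26.3 = 1,795,010,000; volume = 42,200,000 + 24,700,000 = 66,900,000 m³
S = 1,795,010,000 / 66,900,000 = 26.8312 g/kg

26.83 g/kg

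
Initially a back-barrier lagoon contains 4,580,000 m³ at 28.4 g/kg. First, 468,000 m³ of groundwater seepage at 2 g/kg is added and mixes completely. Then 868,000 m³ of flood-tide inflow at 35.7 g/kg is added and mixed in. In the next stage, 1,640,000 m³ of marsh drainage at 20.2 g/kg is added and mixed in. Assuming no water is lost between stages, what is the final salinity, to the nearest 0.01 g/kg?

Total salt / total volume:
Initial salt = 4,580,000×28.4 = 130,072,000
After stage 1: salt = 130,072,000 + 468,000×2 = 131,008,000; volume = 5,048,000 m³; S = 25.952 g/kg
After stage 2: salt = 131,008,000 + 868,000×35.7 = 161,995,600; volume = 5,916,000 m³; S = 27.383 g/kg
After stage 3: salt = 161,995,600 + 1,640,000×20.2 = 195,123,600; volume = 7,556,000 m³
S = 195,123,600 / 7,556,000 = 25.8237 g/kg

25.82 g/kg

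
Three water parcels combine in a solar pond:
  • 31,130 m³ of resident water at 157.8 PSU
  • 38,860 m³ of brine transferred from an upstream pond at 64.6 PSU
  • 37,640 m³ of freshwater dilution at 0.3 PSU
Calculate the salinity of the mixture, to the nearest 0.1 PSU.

69.1 PSU

By conservation of dissolved salt,
salt = 31,130×157.8 + 38,860×64.6 + 37,640×0.3 = 4,912,314 + 2,510,356 + 11,292 = 7,433,962
volume = 31,130 + 38,860 + 37,640 = 107,630 m³
S = 7,433,962 / 107,630 = 69.07 PSU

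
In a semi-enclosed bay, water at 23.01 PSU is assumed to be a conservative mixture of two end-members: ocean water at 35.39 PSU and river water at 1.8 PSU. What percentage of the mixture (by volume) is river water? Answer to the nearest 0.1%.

Let f be the freshwater fraction. Salt balance per unit volume:
f×1.8 + (1−f)×35.39 = 23.01
f = (35.39 − 23.01) / (35.39 − 1.8) = 12.38/33.59 = 0.3686

36.9%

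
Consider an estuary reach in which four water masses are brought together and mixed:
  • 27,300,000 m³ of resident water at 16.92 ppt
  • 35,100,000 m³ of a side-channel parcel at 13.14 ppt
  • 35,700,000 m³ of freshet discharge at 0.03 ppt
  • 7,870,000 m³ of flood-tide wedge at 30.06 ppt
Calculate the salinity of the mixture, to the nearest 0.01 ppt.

10.95 ppt

Weighted by volume,
salt = 27,300,000×16.92 + 35,100,000×13.14 + 35,700,000×0.03 + 7,870,000×30.06 = 461,916,000 + 461,214,000 + 1,071,000 + 236,572,200 = 1,160,773,200
volume = 27,300,000 + 35,100,000 + 35,700,000 + 7,870,000 = 105,970,000 m³
S = 1,160,773,200 / 105,970,000 = 10.9538 ppt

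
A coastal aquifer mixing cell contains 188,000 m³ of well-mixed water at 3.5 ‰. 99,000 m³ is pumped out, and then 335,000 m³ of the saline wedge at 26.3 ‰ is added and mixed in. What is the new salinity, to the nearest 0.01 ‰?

21.51 ‰

Remaining after removal: 89,000 m³ at 3.5 ‰ (salt = 311,500)
After addition: salt = 311,500 + 335,000×26.3 = 9,122,000; volume = 424,000 m³
S = 9,122,000 / 424,000 = 21.5142 ‰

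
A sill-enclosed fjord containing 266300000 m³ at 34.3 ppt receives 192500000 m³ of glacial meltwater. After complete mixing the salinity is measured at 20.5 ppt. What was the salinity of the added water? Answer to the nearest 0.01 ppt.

Salt balance: 266,300,000×34.3 + 192,500,000×S = 458,800,000×20.5
9,134,090,000 + 192,500,000·S = 9,405,400,000
S = (9,405,400,000 − 9,134,090,000) / 192,500,000 = 1.4094 ppt

1.41 ppt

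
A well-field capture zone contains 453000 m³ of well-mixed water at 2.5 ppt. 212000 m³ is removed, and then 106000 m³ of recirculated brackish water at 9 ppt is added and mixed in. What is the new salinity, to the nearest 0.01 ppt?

4.49 ppt

Remaining after removal: 241,000 m³ at 2.5 ppt (salt = 602,500)
After addition: salt = 602,500 + 106,000×9 = 1,556,500; volume = 347,000 m³
S = 1,556,500 / 347,000 = 4.4856 ppt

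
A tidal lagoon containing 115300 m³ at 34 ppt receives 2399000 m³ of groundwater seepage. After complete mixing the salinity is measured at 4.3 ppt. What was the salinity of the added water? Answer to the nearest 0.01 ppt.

Salt balance: 115,300×34 + 2,399,000×S = 2,514,300×4.3
3,920,200 + 2,399,000·S = 10,811,490
S = (10,811,490 − 3,920,200) / 2,399,000 = 2.8726 ppt

2.87 ppt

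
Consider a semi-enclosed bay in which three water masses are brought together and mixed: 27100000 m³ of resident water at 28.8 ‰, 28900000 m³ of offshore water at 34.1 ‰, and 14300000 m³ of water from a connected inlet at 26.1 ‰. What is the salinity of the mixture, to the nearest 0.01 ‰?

30.43 ‰

By conservation of dissolved salt,
salt = 27,100,000×28.8 + 28,900,000×34.1 + 14,300,000×26.1 = 780,480,000 + 985,490,000 + 373,230,000 = 2,139,200,000
volume = 27,100,000 + 28,900,000 + 14,300,000 = 70,300,000 m³
S = 2,139,200,000 / 70,300,000 = 30.4296 ‰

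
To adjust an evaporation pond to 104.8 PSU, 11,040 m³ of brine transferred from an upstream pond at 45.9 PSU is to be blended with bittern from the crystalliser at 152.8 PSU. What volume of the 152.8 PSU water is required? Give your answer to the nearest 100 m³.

Salt balance: 11,040×45.9 + V×152.8 = (11,040+V)×104.8
506,736 + 152.8V = 1,156,992 + 104.8V
650,256 = 48V
V = 13,547 m³

13500 m³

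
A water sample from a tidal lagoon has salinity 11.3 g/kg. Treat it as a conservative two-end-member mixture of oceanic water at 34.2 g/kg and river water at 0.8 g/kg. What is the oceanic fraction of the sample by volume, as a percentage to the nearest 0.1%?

31.4%

Let g be the oceanic fraction. Salt balance per unit volume:
g×34.2 + (1−g)×0.8 = 11.3
g = (11.3 − 0.8) / (34.2 − 0.8) = 10.5/33.4 = 0.3144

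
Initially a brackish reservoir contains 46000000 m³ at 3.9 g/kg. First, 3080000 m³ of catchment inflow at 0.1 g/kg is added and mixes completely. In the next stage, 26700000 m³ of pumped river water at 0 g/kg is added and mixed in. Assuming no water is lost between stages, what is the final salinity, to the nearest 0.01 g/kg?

Weighted by volume,
Initial salt = 46,000,000×3.9 = 179,400,000
After stage 1: salt = 179,400,000 + 3,080,000×0.1 = 179,708,000; volume = 49,080,000 m³; S = 3.662 g/kg
After stage 2: salt = 179,708,000 + 26,700,000×0 = 179,708,000; volume = 75,780,000 m³
S = 179,708,000 / 75,780,000 = 2.3714 g/kg

2.37 g/kg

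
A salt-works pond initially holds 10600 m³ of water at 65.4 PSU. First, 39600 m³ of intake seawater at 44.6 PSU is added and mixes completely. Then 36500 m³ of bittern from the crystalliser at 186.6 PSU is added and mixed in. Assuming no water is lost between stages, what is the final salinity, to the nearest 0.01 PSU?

Conserving salt mass:
Initial salt = 10,600×65.4 = 693,240
After stage 1: salt = 693,240 + 39,600×44.6 = 2,459,400; volume = 50,200 m³; S = 48.992 PSU
After stage 2: salt = 2,459,400 + 36,500×186.6 = 9,270,300; volume = 86,700 m³
S = 9,270,300 / 86,700 = 106.9239 PSU

106.92 PSU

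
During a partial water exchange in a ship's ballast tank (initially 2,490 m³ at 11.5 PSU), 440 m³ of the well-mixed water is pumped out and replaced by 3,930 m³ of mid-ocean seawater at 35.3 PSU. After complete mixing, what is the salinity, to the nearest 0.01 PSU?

Remaining after removal: 2,050 m³ at 11.5 PSU (salt = 23,575)
After addition: salt = 23,575 + 3,930×35.3 = 162,304; volume = 5,980 m³
S = 162,304 / 5,980 = 27.1411 PSU

27.14 PSU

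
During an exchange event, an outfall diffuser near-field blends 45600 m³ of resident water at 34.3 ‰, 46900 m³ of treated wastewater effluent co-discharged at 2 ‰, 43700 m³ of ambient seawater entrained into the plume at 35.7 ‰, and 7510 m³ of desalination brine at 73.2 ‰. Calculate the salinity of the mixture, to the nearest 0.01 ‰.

26.22 ‰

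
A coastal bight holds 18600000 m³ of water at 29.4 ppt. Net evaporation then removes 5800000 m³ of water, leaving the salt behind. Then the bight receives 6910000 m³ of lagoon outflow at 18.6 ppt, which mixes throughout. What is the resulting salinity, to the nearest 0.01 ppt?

34.27 ppt

After evaporation: salt = 18,600,000×29.4 = 546,840,000; volume = 18,600,000 − 5,800,000 = 12,800,000 m³
After mixing: salt = 546,840,000 + 6,910,000×18.6 = 675,366,000; volume = 12,800,000 + 6,910,000 = 19,710,000 m³
S = 675,366,000 / 19,710,000 = 34.2651 ppt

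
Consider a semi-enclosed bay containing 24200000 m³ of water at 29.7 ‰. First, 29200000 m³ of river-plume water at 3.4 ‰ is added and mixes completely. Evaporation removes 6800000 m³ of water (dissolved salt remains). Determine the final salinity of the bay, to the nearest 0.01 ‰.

17.55 ‰

After mixing: salt = 24,200,000×29.7 + 29,200,000×3.4 = 818,020,000; volume = 53,400,000 m³
After evaporation: salt unchanged = 818,020,000; volume = 53,400,000 − 6,800,000 = 46,600,000 m³
S = 818,020,000 / 46,600,000 = 17.5541 ‰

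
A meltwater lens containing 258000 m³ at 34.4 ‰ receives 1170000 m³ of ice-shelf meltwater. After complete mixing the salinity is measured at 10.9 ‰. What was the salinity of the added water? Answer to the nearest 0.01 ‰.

5.72 ‰

Salt balance: 258,000×34.4 + 1,170,000×S = 1,428,000×10.9
8,875,200 + 1,170,000·S = 15,565,200
S = (15,565,200 − 8,875,200) / 1,170,000 = 5.7179 ‰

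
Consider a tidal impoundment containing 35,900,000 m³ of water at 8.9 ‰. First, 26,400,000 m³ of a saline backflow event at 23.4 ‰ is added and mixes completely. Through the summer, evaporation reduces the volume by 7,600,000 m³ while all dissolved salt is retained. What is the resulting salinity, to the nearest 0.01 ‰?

17.13 ‰

After mixing: salt = 35,900,000×8.9 + 26,400,000×23.4 = 937,270,000; volume = 62,300,000 m³
After evaporation: salt unchanged = 937,270,000; volume = 62,300,000 − 7,600,000 = 54,700,000 m³
S = 937,270,000 / 54,700,000 = 17.1347 ‰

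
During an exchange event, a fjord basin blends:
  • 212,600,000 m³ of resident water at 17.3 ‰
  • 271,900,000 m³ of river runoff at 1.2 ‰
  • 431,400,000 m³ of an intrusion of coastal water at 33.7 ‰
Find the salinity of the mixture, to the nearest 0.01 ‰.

Conserving salt mass:
salt = 212,600,000×17.3 + 271,900,000×1.2 + 431,400,000×33.7 = 3,677,980,000 + 326,280,000 + 14,538,180,000 = 18,542,440,000
volume = 212,600,000 + 271,900,000 + 431,400,000 = 915,900,000 m³
S = 18,542,440,000 / 915,900,000 = 20.245 ‰

20.25 ‰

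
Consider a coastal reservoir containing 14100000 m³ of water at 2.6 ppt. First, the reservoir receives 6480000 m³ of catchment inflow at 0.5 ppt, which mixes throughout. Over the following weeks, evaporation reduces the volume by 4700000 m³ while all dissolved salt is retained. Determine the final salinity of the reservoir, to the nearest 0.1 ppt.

2.5 ppt

After mixing: salt = 14,100,000×2.6 + 6,480,000×0.5 = 39,900,000; volume = 20,580,000 m³
After evaporation: salt unchanged = 39,900,000; volume = 20,580,000 − 4,700,000 = 15,880,000 m³
S = 39,900,000 / 15,880,000 = 2.5126 ppt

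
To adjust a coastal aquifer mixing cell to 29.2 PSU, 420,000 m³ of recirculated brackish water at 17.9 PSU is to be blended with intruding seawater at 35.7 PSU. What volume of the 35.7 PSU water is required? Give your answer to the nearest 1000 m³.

730000 m³

Salt balance: 420,000×17.9 + V×35.7 = (420,000+V)×29.2
7,518,000 + 35.7V = 12,264,000 + 29.2V
4,746,000 = 6.5V
V = 730,153.85 m³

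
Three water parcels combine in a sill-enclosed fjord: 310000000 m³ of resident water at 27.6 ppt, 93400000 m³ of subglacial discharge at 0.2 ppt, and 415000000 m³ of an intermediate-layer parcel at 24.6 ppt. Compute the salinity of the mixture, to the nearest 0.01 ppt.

22.95 ppt

Weighted by volume,
salt = 310,000,000×27.6 + 93,400,000×0.2 + 415,000,000×24.6 = 8,556,000,000 + 18,680,000 + 10,209,000,000 = 18,783,680,000
volume = 310,000,000 + 93,400,000 + 415,000,000 = 818,400,000 m³
S = 18,783,680,000 / 818,400,000 = 22.9517 ppt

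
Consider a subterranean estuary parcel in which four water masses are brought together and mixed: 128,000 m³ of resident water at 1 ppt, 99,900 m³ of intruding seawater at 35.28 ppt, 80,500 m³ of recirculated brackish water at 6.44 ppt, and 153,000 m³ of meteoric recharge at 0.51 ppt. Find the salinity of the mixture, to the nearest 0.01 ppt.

9.21 ppt

Salt balance:
salt = 128,000×1 + 99,900×35.28 + 80,500×6.44 + 153,000×0.51 = 128,000 + 3,524,472 + 518,420 + 78,030 = 4,248,922
volume = 128,000 + 99,900 + 80,500 + 153,000 = 461,400 m³
S = 4,248,922 / 461,400 = 9.2088 ppt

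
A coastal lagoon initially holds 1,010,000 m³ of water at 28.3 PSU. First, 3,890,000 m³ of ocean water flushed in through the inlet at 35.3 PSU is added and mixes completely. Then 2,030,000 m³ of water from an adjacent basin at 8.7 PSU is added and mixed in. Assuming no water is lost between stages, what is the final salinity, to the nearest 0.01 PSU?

26.49 PSU

Mass of salt is conserved:
Initial salt = 1,010,000×28.3 = 28,583,000
After stage 1: salt = 28,583,000 + 3,890,000×35.3 = 165,900,000; volume = 4,900,000 m³; S = 33.857 PSU
After stage 2: salt = 165,900,000 + 2,030,000×8.7 = 183,561,000; volume = 6,930,000 m³
S = 183,561,000 / 6,930,000 = 26.4879 PSU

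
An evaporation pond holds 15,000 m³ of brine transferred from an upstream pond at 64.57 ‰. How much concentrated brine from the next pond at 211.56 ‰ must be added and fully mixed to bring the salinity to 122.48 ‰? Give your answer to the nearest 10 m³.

Salt balance: 15,000×64.57 + V×211.56 = (15,000+V)×122.48
968,550 + 211.56V = 1,837,200 + 122.48V
868,650 = 89.08V
V = 9,751.35 m³

9750 m³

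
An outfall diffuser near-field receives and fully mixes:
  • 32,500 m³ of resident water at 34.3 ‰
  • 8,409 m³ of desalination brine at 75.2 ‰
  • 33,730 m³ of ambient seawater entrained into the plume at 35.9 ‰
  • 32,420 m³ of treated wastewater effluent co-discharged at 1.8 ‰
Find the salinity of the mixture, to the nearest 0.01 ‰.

28.17 ‰

Salt balance:
salt = 32,500×34.3 + 8,409×75.2 + 33,730×35.9 + 32,420×1.8 = 1,114,750 + 632,356.8 + 1,210,907 + 58,356 = 3,016,369.8
volume = 32,500 + 8,409 + 33,730 + 32,420 = 107,059 m³
S = 3,016,369.8 / 107,059 = 28.1748 ‰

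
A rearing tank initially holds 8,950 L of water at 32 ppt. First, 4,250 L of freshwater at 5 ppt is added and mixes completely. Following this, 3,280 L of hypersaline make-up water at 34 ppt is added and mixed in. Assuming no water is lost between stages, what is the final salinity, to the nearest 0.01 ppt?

Conserving salt mass:
Initial salt = 8,950×32 = 286,400
After stage 1: salt = 286,400 + 4,250×5 = 307,650; volume = 13,200 L; S = 23.307 ppt
After stage 2: salt = 307,650 + 3,280×34 = 419,170; volume = 16,480 L
S = 419,170 / 16,480 = 25.4351 ppt

25.44 ppt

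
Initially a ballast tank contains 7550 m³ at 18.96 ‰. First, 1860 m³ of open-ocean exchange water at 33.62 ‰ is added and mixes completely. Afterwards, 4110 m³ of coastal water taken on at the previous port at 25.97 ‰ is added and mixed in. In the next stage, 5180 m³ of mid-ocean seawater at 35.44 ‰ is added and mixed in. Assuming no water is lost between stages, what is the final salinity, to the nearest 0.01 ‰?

26.52 ‰

Conserving salt mass:
Initial salt = 7,550×18.96 = 143,148
After stage 1: salt = 143,148 + 1,860×33.62 = 205,681.2; volume = 9,410 m³; S = 21.858 ‰
After stage 2: salt = 205,681.2 + 4,110×25.97 = 312,417.9; volume = 13,520 m³; S = 23.108 ‰
After stage 3: salt = 312,417.9 + 5,180×35.44 = 495,997.1; volume = 18,700 m³
S = 495,997.1 / 18,700 = 26.5239 ‰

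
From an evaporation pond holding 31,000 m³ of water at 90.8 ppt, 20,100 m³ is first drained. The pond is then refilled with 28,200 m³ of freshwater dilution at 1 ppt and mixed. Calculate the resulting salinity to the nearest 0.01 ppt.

26.03 ppt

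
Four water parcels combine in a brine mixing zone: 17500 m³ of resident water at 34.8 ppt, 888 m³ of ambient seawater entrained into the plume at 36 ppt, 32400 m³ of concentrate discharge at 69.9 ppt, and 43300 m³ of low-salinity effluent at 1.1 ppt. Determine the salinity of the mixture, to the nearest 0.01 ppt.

Mass of salt is conserved:
salt = 17,500×34.8 + 888×36 + 32,400×69.9 + 43,300×1.1 = 609,000 + 31,968 + 2,264,760 + 47,630 = 2,953,358
volume = 17,500 + 888 + 32,400 + 43,300 = 94,088 m³
S = 2,953,358 / 94,088 = 31.3893 ppt

31.39 ppt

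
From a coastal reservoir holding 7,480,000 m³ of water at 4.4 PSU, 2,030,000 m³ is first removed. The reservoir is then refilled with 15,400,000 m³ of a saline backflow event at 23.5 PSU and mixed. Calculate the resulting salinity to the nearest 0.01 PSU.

Remaining after removal: 5,450,000 m³ at 4.4 PSU (salt = 23,980,000)
After addition: salt = 23,980,000 + 15,400,000×23.5 = 385,880,000; volume = 20,850,000 m³
S = 385,880,000 / 20,850,000 = 18.5074 PSU

18.51 PSU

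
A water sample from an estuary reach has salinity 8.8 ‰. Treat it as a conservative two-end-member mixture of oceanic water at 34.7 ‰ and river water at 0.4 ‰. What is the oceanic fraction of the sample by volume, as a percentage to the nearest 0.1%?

24.5%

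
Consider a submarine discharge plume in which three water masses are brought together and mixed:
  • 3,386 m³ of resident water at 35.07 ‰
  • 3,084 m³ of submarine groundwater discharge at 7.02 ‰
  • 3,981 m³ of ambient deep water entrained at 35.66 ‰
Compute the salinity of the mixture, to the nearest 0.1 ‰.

Total salt / total volume:
salt = 3,386×35.07 + 3,084×7.02 + 3,981×35.66 = 118,747.02 + 21,649.68 + 141,962.46 = 282,359.16
volume = 3,386 + 3,084 + 3,981 = 10,451 m³
S = 282,359.16 / 10,451 = 27.017 ‰

27.0 ‰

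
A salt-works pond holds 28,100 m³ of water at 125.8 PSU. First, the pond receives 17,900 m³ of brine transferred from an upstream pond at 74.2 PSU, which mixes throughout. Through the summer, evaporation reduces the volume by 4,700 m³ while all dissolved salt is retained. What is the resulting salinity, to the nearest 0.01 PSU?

After mixing: salt = 28,100×125.8 + 17,900×74.2 = 4,863,160; volume = 46,000 m³
After evaporation: salt unchanged = 4,863,160; volume = 46,000 − 4,700 = 41,300 m³
S = 4,863,160 / 41,300 = 117.7521 PSU

117.75 PSU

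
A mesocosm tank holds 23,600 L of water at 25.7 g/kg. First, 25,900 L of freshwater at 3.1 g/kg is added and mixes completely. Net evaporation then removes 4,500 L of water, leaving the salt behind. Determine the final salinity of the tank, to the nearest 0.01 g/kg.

15.26 g/kg

After mixing: salt = 23,600×25.7 + 25,900×3.1 = 686,810; volume = 49,500 L
After evaporation: salt unchanged = 686,810; volume = 49,500 − 4,500 = 45,000 L
S = 686,810 / 45,000 = 15.2624 g/kg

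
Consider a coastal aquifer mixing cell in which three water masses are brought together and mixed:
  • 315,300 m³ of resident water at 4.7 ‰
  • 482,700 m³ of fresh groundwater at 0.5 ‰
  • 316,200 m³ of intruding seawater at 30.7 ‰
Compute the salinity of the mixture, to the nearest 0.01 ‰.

Mass of salt is conserved:
salt = 315,300×4.7 + 482,700×0.5 + 316,200×30.7 = 1,481,910 + 241,350 + 9,707,340 = 11,430,600
volume = 315,300 + 482,700 + 316,200 = 1,114,200 m³
S = 11,430,600 / 1,114,200 = 10.259 ‰

10.26 ‰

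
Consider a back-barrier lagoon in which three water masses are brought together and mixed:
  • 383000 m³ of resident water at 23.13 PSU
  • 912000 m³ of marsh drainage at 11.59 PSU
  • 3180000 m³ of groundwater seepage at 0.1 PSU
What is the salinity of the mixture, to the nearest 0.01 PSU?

Mass of salt is conserved:
salt = 383,000×23.13 + 912,000×11.59 + 3,180,000×0.1 = 8,858,790 + 10,570,080 + 318,000 = 19,746,870
volume = 383,000 + 912,000 + 3,180,000 = 4,475,000 m³
S = 19,746,870 / 4,475,000 = 4.4127 PSU

4.41 PSU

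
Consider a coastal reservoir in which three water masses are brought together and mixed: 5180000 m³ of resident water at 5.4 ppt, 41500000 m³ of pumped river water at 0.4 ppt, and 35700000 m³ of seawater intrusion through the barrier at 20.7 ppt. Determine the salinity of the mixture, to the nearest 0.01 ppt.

Salt balance:
salt = 5,180,000×5.4 + 41,500,000×0.4 + 35,700,000×20.7 = 27,972,000 + 16,600,000 + 738,990,000 = 783,562,000
volume = 5,180,000 + 41,500,000 + 35,700,000 = 82,380,000 m³
S = 783,562,000 / 82,380,000 = 9.5116 ppt

9.51 ppt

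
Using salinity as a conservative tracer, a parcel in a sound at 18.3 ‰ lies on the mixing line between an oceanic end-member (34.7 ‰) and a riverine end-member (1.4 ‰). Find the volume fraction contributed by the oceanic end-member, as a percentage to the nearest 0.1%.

50.8%

Let g be the oceanic fraction. Salt balance per unit volume:
g×34.7 + (1−g)×1.4 = 18.3
g = (18.3 − 1.4) / (34.7 − 1.4) = 16.9/33.3 = 0.5075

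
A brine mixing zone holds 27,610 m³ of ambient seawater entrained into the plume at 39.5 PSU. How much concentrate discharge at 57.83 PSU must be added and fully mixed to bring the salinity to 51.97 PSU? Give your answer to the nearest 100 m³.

Salt balance: 27,610×39.5 + V×57.83 = (27,610+V)×51.97
1,090,595 + 57.83V = 1,434,891.7 + 51.97V
344,296.7 = 5.86V
V = 58,753.7 m³

58800 m³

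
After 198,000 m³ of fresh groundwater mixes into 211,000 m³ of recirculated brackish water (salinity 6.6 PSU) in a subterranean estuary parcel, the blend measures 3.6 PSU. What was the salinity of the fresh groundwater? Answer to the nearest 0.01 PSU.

0.40 PSU

Salt balance: 211,000×6.6 + 198,000×S = 409,000×3.6
1,392,600 + 198,000·S = 1,472,400
S = (1,472,400 − 1,392,600) / 198,000 = 0.403 PSU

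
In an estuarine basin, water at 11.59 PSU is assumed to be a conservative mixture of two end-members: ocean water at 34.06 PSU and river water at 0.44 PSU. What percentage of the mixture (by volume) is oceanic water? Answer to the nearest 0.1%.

Let g be the oceanic fraction. Salt balance per unit volume:
g×34.06 + (1−g)×0.44 = 11.59
g = (11.59 − 0.44) / (34.06 − 0.44) = 11.15/33.62 = 0.3316

33.2%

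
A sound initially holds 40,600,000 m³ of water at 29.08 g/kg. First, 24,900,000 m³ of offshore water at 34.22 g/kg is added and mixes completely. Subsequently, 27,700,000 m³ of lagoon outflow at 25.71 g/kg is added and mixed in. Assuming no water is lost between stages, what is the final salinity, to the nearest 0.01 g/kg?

29.45 g/kg

Weighted by volume,
Initial salt = 40,600,000×29.08 = 1,180,648,000
After stage 1: salt = 1,180,648,000 + 24,900,000×34.22 = 2,032,726,000; volume = 65,500,000 m³; S = 31.034 g/kg
After stage 2: salt = 2,032,726,000 + 27,700,000×25.71 = 2,744,893,000; volume = 93,200,000 m³
S = 2,744,893,000 / 93,200,000 = 29.4516 g/kg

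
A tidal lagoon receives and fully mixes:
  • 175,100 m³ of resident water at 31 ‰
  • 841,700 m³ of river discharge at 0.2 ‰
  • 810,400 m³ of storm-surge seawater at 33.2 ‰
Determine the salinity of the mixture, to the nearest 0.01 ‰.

Mass of salt is conserved:
salt = 175,100×31 + 841,700×0.2 + 810,400×33.2 = 5,428,100 + 168,340 + 26,905,280 = 32,501,720
volume = 175,100 + 841,700 + 810,400 = 1,827,200 m³
S = 32,501,720 / 1,827,200 = 17.7877 ‰

17.79 ‰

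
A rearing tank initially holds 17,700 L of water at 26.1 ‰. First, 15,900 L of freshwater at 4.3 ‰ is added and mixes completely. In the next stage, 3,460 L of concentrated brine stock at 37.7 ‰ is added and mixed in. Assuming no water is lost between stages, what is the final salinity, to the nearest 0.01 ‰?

Total salt / total volume:
Initial salt = 17,700×26.1 = 461,970
After stage 1: salt = 461,970 + 15,900×4.3 = 530,340; volume = 33,600 L; S = 15.784 ‰
After stage 2: salt = 530,340 + 3,460×37.7 = 660,782; volume = 37,060 L
S = 660,782 / 37,060 = 17.8301 ‰

17.83 ‰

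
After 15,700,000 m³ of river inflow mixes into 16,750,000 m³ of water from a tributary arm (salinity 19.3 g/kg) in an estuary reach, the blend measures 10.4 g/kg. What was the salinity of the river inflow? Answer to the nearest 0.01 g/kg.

Salt balance: 16,750,000×19.3 + 15,700,000×S = 32,450,000×10.4
323,275,000 + 15,700,000·S = 337,480,000
S = (337,480,000 − 323,275,000) / 15,700,000 = 0.9048 g/kg

0.90 g/kg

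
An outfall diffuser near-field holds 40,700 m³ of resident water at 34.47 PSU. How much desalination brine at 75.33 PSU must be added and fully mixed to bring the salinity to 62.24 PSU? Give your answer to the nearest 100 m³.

86300 m³

Salt balance: 40,700×34.47 + V×75.33 = (40,700+V)×62.24
1,402,929 + 75.33V = 2,533,168 + 62.24V
1,130,239 = 13.09V
V = 86,343.7 m³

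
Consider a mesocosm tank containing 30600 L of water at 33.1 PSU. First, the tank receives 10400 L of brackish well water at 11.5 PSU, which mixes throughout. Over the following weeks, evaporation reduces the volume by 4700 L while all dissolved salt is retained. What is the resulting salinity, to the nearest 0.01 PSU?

31.20 PSU

After mixing: salt = 30,600×33.1 + 10,400×11.5 = 1,132,460; volume = 41,000 L
After evaporation: salt unchanged = 1,132,460; volume = 41,000 − 4,700 = 36,300 L
S = 1,132,460 / 36,300 = 31.1972 PSU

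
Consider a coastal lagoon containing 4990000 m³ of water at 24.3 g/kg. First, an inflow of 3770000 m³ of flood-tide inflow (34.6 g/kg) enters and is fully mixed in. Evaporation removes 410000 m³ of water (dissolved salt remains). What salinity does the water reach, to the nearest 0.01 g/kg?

30.14 g/kg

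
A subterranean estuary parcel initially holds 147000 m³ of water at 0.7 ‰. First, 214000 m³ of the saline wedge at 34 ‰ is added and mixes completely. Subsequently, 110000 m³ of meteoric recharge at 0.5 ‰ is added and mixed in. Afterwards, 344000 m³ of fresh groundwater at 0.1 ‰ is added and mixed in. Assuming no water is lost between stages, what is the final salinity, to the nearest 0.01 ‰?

9.16 ‰

By conservation of dissolved salt,
Initial salt = 147,000×0.7 = 102,900
After stage 1: salt = 102,900 + 214,000×34 = 7,378,900; volume = 361,000 m³; S = 20.44 ‰
After stage 2: salt = 7,378,900 + 110,000×0.5 = 7,433,900; volume = 471,000 m³; S = 15.783 ‰
After stage 3: salt = 7,433,900 + 344,000×0.1 = 7,468,300; volume = 815,000 m³
S = 7,468,300 / 815,000 = 9.1636 ‰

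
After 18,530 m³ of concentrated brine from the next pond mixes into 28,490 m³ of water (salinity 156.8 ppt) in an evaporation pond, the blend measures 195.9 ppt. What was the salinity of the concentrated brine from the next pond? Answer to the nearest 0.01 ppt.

256.02 ppt

Salt balance: 28,490×156.8 + 18,530×S = 47,020×195.9
4,467,232 + 18,530·S = 9,211,218
S = (9,211,218 − 4,467,232) / 18,530 = 256.0165 ppt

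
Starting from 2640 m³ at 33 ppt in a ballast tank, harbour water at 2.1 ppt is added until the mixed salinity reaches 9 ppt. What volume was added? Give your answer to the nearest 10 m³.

9180 m³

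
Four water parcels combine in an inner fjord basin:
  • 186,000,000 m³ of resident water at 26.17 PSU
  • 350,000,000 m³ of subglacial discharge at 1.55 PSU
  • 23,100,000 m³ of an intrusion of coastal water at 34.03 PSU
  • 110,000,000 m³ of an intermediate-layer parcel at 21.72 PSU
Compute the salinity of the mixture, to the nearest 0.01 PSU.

Mass of salt is conserved:
salt = 186,000,000×26.17 + 350,000,000×1.55 + 23,100,000×34.03 + 110,000,000×21.72 = 4,867,620,000 + 542,500,000 + 786,093,000 + 2,389,200,000 = 8,585,413,000
volume = 186,000,000 + 350,000,000 + 23,100,000 + 110,000,000 = 669,100,000 m³
S = 8,585,413,000 / 669,100,000 = 12.8313 PSU

12.83 PSU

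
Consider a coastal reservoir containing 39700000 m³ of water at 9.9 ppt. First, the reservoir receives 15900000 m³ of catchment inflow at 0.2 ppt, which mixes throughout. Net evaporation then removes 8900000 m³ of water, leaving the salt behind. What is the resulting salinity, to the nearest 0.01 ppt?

8.48 ppt

After mixing: salt = 39,700,000×9.9 + 15,900,000×0.2 = 396,210,000; volume = 55,600,000 m³
After evaporation: salt unchanged = 396,210,000; volume = 55,600,000 − 8,900,000 = 46,700,000 m³
S = 396,210,000 / 46,700,000 = 8.4842 ppt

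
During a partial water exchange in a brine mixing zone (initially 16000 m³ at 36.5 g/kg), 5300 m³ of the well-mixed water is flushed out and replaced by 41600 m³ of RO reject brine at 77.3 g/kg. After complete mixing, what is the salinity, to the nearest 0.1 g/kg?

69.0 g/kg

Remaining after removal: 10,700 m³ at 36.5 g/kg (salt = 390,550)
After addition: salt = 390,550 + 41,600×77.3 = 3,606,230; volume = 52,300 m³
S = 3,606,230 / 52,300 = 68.9528 g/kg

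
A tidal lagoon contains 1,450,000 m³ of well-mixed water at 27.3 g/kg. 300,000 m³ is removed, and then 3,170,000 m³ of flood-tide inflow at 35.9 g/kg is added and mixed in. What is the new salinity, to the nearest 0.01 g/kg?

Remaining after removal: 1,150,000 m³ at 27.3 g/kg (salt = 31,395,000)
After addition: salt = 31,395,000 + 3,170,000×35.9 = 145,198,000; volume = 4,320,000 m³
S = 145,198,000 / 4,320,000 = 33.6106 g/kg

33.61 g/kg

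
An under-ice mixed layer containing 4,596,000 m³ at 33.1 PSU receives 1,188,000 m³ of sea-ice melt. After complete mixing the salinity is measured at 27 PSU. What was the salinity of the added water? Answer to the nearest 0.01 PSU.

3.40 PSU

Salt balance: 4,596,000×33.1 + 1,188,000×S = 5,784,000×27
152,127,600 + 1,188,000·S = 156,168,000
S = (156,168,000 − 152,127,600) / 1,188,000 = 3.401 PSU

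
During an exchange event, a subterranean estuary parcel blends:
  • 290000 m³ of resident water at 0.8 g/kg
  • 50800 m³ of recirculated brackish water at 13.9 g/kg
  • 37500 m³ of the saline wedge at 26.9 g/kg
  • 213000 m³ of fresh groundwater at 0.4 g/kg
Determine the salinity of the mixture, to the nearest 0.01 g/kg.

3.44 g/kg

Weighted by volume,
salt = 290,000×0.8 + 50,800×13.9 + 37,500×26.9 + 213,000×0.4 = 232,000 + 706,120 + 1,008,750 + 85,200 = 2,032,070
volume = 290,000 + 50,800 + 37,500 + 213,000 = 591,300 m³
S = 2,032,070 / 591,300 = 3.4366 g/kg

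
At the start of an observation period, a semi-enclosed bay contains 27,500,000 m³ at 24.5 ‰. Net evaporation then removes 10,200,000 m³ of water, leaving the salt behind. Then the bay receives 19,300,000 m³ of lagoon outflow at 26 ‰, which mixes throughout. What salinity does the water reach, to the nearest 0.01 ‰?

32.12 ‰

After evaporation: salt = 27,500,000×24.5 = 673,750,000; volume = 27,500,000 − 10,200,000 = 17,300,000 m³
After mixing: salt = 673,750,000 + 19,300,000×26 = 1,175,550,000; volume = 17,300,000 + 19,300,000 = 36,600,000 m³
S = 1,175,550,000 / 36,600,000 = 32.1189 ‰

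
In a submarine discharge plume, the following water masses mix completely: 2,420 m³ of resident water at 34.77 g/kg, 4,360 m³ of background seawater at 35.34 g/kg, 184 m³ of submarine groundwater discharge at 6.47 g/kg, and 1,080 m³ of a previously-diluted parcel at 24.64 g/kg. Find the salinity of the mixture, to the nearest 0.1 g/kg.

Weighted by volume,
salt = 2,420×34.77 + 4,360×35.34 + 184×6.47 + 1,080×24.64 = 84,143.4 + 154,082.4 + 1,190.48 + 26,611.2 = 266,027.48
volume = 2,420 + 4,360 + 184 + 1,080 = 8,044 m³
S = 266,027.48 / 8,044 = 33.072 g/kg

33.1 g/kg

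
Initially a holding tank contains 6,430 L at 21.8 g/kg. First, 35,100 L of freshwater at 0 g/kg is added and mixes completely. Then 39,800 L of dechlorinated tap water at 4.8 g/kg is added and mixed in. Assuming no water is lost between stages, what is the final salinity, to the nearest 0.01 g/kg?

4.07 g/kg

Mass of salt is conserved:
Initial salt = 6,430×21.8 = 140,174
After stage 1: salt = 140,174 + 35,100×0 = 140,174; volume = 41,530 L; S = 3.375 g/kg
After stage 2: salt = 140,174 + 39,800×4.8 = 331,214; volume = 81,330 L
S = 331,214 / 81,330 = 4.0725 g/kg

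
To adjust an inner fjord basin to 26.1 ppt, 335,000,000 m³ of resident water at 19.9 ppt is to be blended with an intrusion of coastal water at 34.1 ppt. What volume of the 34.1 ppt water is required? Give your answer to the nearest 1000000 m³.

260000000 m³

Salt balance: 335,000,000×19.9 + V×34.1 = (335,000,000+V)×26.1
6,666,500,000 + 34.1V = 8,743,500,000 + 26.1V
2,077,000,000 = 8V
V = 259,625,000 m³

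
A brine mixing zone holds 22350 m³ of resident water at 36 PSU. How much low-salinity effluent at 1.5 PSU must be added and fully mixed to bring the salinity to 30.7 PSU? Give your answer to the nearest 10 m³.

4060 m³

Salt balance: 22,350×36 + V×1.5 = (22,350+V)×30.7
804,600 + 1.5V = 686,145 + 30.7V
118,455 = 29.2V
V = 4,056.68 m³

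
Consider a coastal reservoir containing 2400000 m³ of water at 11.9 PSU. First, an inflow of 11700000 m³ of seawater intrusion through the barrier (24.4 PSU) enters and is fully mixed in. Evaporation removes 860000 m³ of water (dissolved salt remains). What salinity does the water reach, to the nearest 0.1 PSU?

23.7 PSU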